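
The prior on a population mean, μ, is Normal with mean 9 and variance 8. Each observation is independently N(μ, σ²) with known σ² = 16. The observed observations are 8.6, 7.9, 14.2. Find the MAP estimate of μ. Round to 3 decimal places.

μ̂_MAP = 9.740

n = 3; x̄ = (8.6 + 7.9 + 14.2)/3 = 30.7/3 = 307/30 ≈ 10.2333.
For a Normal prior and Normal likelihood with known variance, the posterior is Normal; its mode equals its mean, the precision-weighted average.
Prior precision 1/σ₀² = 1/8 = 0.125; data precision n/σ² = 3/16 = 0.1875.
μ̂ = (0.125·9 + 0.1875·(307/30)) / (0.125 + 0.1875) = 3.04375/0.3125 = 9.740.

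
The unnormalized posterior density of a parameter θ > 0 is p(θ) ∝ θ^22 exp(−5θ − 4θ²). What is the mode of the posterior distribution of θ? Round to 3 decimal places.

θ̂_MAP = 1.375

ℓ'(θ) = 22/θ − 5 − 8θ. Setting this to zero and multiplying by θ: 8θ² + 5θ − 22 = 0.
θ = (−5 + √(5² + 4·8·22)) / (2·8) = (−5 + √729) / 16 = (−5 + 27)/16 = 11/8.
ℓ''(θ) = −22/θ² − 8 < 0, confirming a maximum.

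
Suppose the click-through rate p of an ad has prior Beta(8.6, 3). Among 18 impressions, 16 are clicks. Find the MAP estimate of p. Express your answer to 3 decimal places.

Prior: Beta(8.6, 3).
Data: 16 successes in 18 trials. The binomial likelihood contributes p^16(1−p)^2, so the posterior is Beta(8.6+16, 3+2) = Beta(24.6, 5).
For Beta(a, b) with a, b > 1 the mode is (a−1)/(a+b−2) = 23.6/27.6 ≈ 0.855.

p̂_MAP = 0.855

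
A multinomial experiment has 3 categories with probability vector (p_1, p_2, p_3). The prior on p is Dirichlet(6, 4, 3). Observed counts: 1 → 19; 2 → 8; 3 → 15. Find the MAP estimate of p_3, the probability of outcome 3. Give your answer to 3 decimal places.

MAP estimate: 0.327

The posterior is Dirichlet(αᵢ + nᵢ) = Dirichlet(25, 12, 18).
For a Dirichlet(a₁,…,a_K) with all aᵢ > 1, the mode has j-th component (aⱼ − 1)/(Σaᵢ − K).
Here Σaᵢ = 55 and K = 3, so p_3 = (18 − 1)/(55 − 3) = 17/52 ≈ 0.327.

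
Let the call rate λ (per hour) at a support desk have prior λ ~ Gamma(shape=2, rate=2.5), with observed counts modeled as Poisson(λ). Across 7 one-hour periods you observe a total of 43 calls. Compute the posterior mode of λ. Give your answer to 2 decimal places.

Σxᵢ = 43, n = 7.
Posterior ∝ λe^(−2.5λ) · λ^43e^(−7λ) = λ^44e^(−9.5λ), i.e. Gamma(shape=45, rate=9.5).
The mode of a Gamma(a, b) with a ≥ 1 (shape–rate) is (a−1)/b = 44/9.5 ≈ 4.63.

λ̂_MAP = 4.63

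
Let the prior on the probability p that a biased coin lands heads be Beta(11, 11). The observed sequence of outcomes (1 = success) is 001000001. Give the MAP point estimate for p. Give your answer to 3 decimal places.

p̂_MAP = 0.414

Prior: Beta(11, 11).
Data: 2 successes in 9 trials (from the sequence). The binomial likelihood contributes p^2(1−p)^7, so the posterior is Beta(11+2, 11+7) = Beta(13, 18).
For Beta(a, b) with a, b > 1 the mode is (a−1)/(a+b−2) = 12/29 ≈ 0.414.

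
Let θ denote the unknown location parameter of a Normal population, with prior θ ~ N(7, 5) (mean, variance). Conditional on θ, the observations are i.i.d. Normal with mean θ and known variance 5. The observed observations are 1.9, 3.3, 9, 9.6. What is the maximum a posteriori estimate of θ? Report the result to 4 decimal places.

θ̂_MAP = 6.1600

n = 4; x̄ = (1.9 + 3.3 + 9 + 9.6)/4 = 23.8/4 = 5.95.
For a Normal prior and Normal likelihood with known variance, the posterior is Normal; its mode equals its mean, the precision-weighted average.
Prior precision 1/σ₀² = 1/5 = 0.2; data precision n/σ² = 4/5 = 0.8.
θ̂ = (0.2·7 + 0.8·5.95) / (0.2 + 0.8) = 6.16/1 = 6.1600.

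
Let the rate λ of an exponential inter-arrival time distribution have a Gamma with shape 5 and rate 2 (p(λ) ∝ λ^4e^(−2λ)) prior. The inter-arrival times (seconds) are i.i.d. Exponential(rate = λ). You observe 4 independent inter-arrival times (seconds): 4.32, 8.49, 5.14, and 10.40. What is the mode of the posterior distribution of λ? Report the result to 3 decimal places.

λ̂_MAP = 0.264

The Exponential(rate=λ) likelihood is ∝ λ^n e^(−λΣtᵢ). Here n = 4 and Σtᵢ = 4.32 + 8.49 + 5.14 + 10.40 = 28.35.
Posterior ∝ λ^4e^(−2λ) · λ^4e^(−28.35λ) = λ^8e^(−30.35λ), i.e. Gamma(9, 30.35).
Mode = (a−1)/b = 8/30.35 ≈ 0.264.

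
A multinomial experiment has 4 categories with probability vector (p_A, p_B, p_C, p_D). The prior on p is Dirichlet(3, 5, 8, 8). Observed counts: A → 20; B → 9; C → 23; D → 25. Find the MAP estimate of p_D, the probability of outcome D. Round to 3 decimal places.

MAP estimate of p_D = 0.330

The posterior is Dirichlet(αᵢ + nᵢ) = Dirichlet(23, 14, 31, 33).
For a Dirichlet(a₁,…,a_K) with all aᵢ > 1, the mode has j-th component (aⱼ − 1)/(Σaᵢ − K).
Here Σaᵢ = 101 and K = 4, so p_D = (33 − 1)/(101 − 4) = 32/97 ≈ 0.330.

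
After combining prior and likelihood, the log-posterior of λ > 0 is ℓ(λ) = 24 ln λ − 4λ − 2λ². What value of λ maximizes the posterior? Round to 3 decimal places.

λ̂_MAP = 2.000

ℓ'(λ) = 24/λ − 4 − 4λ. Setting this to zero and multiplying by λ: 4λ² + 4λ − 24 = 0.
λ = (−4 + √(4² + 4·4·24)) / (2·4) = (−4 + √400) / 8 = (−4 + 20)/8 = 2.
ℓ''(λ) = −24/λ² − 4 < 0, confirming a maximum.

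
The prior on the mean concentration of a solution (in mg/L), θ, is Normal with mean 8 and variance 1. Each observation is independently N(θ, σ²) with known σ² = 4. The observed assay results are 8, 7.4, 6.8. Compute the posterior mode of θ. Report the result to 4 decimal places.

θ̂_MAP = 7.7429

n = 3; x̄ = (8 + 7.4 + 6.8)/3 = 22.2/3 = 7.4.
For a Normal prior and Normal likelihood with known variance, the posterior is Normal; its mode equals its mean, the precision-weighted average.
Prior precision 1/σ₀² = 1/1 = 1; data precision n/σ² = 3/4 = 0.75.
θ̂ = (1·8 + 0.75·7.4) / (1 + 0.75) = 13.55/1.75 = 271/35 ≈ 7.7429.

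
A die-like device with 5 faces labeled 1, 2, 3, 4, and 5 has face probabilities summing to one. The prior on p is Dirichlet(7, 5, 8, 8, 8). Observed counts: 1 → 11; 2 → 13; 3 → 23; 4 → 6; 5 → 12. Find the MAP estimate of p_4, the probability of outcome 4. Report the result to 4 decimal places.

The posterior is Dirichlet(αᵢ + nᵢ) = Dirichlet(18, 18, 31, 14, 20).
For a Dirichlet(a₁,…,a_K) with all aᵢ > 1, the mode has j-th component (aⱼ − 1)/(Σaᵢ − K).
Here Σaᵢ = 101 and K = 5, so p_4 = (14 − 1)/(101 − 5) = 13/96 ≈ 0.1354.

MAP estimate: 0.1354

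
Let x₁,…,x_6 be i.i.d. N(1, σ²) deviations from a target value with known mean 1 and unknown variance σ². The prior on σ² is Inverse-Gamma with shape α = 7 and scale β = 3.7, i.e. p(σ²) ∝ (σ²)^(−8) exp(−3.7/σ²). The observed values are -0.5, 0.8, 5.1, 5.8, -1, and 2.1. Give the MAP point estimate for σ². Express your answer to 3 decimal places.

Sum of squared deviations about the known mean: SS = (-0.5−1)² + (0.8−1)² + (5.1−1)² + (5.8−1)² + (-1−1)² + (2.1−1)² = 47.35.
The Normal likelihood contributes (σ²)^(−n/2) exp(−SS/(2σ²)), so the posterior is Inverse-Gamma(α + n/2, β + SS/2) = Inverse-Gamma(10, 27.375).
The mode of Inverse-Gamma(a, b) is b/(a+1) = 27.375/11 ≈ 2.489.

σ̂²_MAP = 2.489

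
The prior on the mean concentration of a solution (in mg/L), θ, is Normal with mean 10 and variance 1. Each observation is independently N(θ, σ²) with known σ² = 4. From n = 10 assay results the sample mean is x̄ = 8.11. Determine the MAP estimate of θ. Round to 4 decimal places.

θ̂_MAP = 8.6500

n = 10, x̄ = 8.11.
For a Normal prior and Normal likelihood with known variance, the posterior is Normal; its mode equals its mean, the precision-weighted average.
Prior precision 1/σ₀² = 1/1 = 1; data precision n/σ² = 10/4 = 2.5.
θ̂ = (1·10 + 2.5·8.11) / (1 + 2.5) = 30.275/3.5 = 8.6500.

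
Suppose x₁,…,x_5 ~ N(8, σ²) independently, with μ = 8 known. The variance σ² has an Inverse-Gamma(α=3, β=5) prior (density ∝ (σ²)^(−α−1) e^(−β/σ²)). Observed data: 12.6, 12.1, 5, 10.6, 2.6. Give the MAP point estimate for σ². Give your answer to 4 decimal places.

σ̂²_MAP = 7.1454

Sum of squared deviations about the known mean: SS = (12.6−8)² + (12.1−8)² + (5−8)² + (10.6−8)² + (2.6−8)² = 82.89.
The Normal likelihood contributes (σ²)^(−n/2) exp(−SS/(2σ²)), so the posterior is Inverse-Gamma(α + n/2, β + SS/2) = Inverse-Gamma(5.5, 46.445).
The mode of Inverse-Gamma(a, b) is b/(a+1) = 46.445/6.5 ≈ 7.1454.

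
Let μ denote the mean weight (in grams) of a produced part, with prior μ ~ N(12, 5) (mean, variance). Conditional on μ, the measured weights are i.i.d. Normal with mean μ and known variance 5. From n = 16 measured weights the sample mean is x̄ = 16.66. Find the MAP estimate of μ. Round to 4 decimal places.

n = 16, x̄ = 16.66.
For a Normal prior and Normal likelihood with known variance, the posterior is Normal; its mode equals its mean, the precision-weighted average.
Prior precision 1/σ₀² = 1/5 = 0.2; data precision n/σ² = 16/5 = 3.2.
μ̂ = (0.2·12 + 3.2·16.66) / (0.2 + 3.2) = 55.712/3.4 = 6964/425 ≈ 16.3859.

μ̂_MAP = 16.3859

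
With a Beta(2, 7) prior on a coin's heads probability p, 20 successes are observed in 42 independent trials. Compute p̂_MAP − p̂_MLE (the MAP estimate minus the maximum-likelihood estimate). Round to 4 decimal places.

MAP − MLE = -0.0476

Posterior is Beta(22, 29); MAP = (22−1)/(51−2) = 21/49 ≈ 0.42857.
MLE ignores the prior: p̂_MLE = k/n = 20/42 ≈ 0.47619.
Difference = 21/49 − 20/42 = -1/21 ≈ -0.0476.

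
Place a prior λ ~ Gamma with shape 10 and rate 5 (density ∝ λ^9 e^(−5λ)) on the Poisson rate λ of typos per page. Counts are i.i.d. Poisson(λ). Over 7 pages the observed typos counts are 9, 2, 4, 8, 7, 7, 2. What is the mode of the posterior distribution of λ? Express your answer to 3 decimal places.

Σxᵢ = 9+2+4+8+7+7+2 = 39, with n = 7.
Posterior ∝ λ^9e^(−5λ) · λ^39e^(−7λ) = λ^48e^(−12λ), i.e. Gamma(shape=49, rate=12).
The mode of a Gamma(a, b) with a ≥ 1 (shape–rate) is (a−1)/b = 48/12 ≈ 4.000.

λ̂_MAP = 4.000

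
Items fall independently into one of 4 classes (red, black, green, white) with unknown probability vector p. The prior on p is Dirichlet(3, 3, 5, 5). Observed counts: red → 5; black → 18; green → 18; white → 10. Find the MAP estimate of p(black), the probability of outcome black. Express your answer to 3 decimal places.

MAP estimate of p(black) = 0.317

The posterior is Dirichlet(αᵢ + nᵢ) = Dirichlet(8, 21, 23, 15).
For a Dirichlet(a₁,…,a_K) with all aᵢ > 1, the mode has j-th component (aⱼ − 1)/(Σaᵢ − K).
Here Σaᵢ = 67 and K = 4, so p(black) = (21 − 1)/(67 − 4) = 20/63 ≈ 0.317.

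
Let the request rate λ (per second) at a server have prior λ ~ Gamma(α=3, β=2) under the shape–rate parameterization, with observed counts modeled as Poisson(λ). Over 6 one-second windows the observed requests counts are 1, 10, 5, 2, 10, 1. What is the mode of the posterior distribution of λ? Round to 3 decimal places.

λ̂_MAP = 3.875

Σxᵢ = 1+10+5+2+10+1 = 29, with n = 6.
Posterior ∝ λ^2e^(−2λ) · λ^29e^(−6λ) = λ^31e^(−8λ), i.e. Gamma(shape=32, rate=8).
The mode of a Gamma(a, b) with a ≥ 1 (shape–rate) is (a−1)/b = 31/8 ≈ 3.875.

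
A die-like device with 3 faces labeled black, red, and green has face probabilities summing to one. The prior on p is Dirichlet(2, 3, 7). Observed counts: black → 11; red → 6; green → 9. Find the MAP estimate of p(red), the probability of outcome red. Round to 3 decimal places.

MAP estimate of p(red) = 0.229

The posterior is Dirichlet(αᵢ + nᵢ) = Dirichlet(13, 9, 16).
For a Dirichlet(a₁,…,a_K) with all aᵢ > 1, the mode has j-th component (aⱼ − 1)/(Σaᵢ − K).
Here Σaᵢ = 38 and K = 3, so p(red) = (9 − 1)/(38 − 3) = 8/35 ≈ 0.229.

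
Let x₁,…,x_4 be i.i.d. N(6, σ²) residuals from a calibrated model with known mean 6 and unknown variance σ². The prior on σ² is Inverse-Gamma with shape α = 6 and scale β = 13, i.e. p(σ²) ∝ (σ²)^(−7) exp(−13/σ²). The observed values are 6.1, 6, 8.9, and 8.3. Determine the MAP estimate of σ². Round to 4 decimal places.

Sum of squared deviations about the known mean: SS = (6.1−6)² + (6−6)² + (8.9−6)² + (8.3−6)² = 13.71.
The Normal likelihood contributes (σ²)^(−n/2) exp(−SS/(2σ²)), so the posterior is Inverse-Gamma(α + n/2, β + SS/2) = Inverse-Gamma(8, 19.855).
The mode of Inverse-Gamma(a, b) is b/(a+1) = 19.855/9 ≈ 2.2061.

σ̂²_MAP = 2.2061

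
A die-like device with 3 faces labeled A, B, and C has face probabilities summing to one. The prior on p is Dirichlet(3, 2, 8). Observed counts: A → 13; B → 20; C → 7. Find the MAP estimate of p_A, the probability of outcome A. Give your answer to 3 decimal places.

The posterior is Dirichlet(αᵢ + nᵢ) = Dirichlet(16, 22, 15).
For a Dirichlet(a₁,…,a_K) with all aᵢ > 1, the mode has j-th component (aⱼ − 1)/(Σaᵢ − K).
Here Σaᵢ = 53 and K = 3, so p_A = (16 − 1)/(53 − 3) = 15/50 ≈ 0.300.

MAP estimate of p_A = 0.300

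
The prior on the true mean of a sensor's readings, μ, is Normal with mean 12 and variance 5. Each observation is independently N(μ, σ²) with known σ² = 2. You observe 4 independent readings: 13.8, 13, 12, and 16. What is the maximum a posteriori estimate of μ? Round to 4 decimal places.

μ̂_MAP = 13.5455

n = 4; x̄ = (13.8 + 13 + 12 + 16)/4 = 54.8/4 = 13.7.
For a Normal prior and Normal likelihood with known variance, the posterior is Normal; its mode equals its mean, the precision-weighted average.
Prior precision 1/σ₀² = 1/5 = 0.2; data precision n/σ² = 4/2 = 2.
μ̂ = (0.2·12 + 2·13.7) / (0.2 + 2) = 29.8/2.2 = 149/11 ≈ 13.5455.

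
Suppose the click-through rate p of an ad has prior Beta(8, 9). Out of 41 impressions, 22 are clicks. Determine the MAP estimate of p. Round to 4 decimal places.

p̂_MAP = 0.5179

Prior: Beta(8, 9).
Data: 22 successes in 41 trials. The binomial likelihood contributes p^22(1−p)^19, so the posterior is Beta(8+22, 9+19) = Beta(30, 28).
For Beta(a, b) with a, b > 1 the mode is (a−1)/(a+b−2) = 29/56 ≈ 0.5179.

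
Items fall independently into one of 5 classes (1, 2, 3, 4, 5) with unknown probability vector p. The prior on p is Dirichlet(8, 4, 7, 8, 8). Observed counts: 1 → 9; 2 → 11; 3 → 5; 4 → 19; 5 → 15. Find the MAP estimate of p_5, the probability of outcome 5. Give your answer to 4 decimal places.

MAP estimate: 0.2472

The posterior is Dirichlet(αᵢ + nᵢ) = Dirichlet(17, 15, 12, 27, 23).
For a Dirichlet(a₁,…,a_K) with all aᵢ > 1, the mode has j-th component (aⱼ − 1)/(Σaᵢ − K).
Here Σaᵢ = 94 and K = 5, so p_5 = (23 − 1)/(94 − 5) = 22/89 ≈ 0.2472.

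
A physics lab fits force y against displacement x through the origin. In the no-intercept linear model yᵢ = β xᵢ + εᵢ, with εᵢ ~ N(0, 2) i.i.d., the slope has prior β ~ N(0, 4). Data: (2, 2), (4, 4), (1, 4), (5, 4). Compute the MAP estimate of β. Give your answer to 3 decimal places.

β̂_MAP = 0.946

log p(β | y) = −Σ(yᵢ − βxᵢ)²/(2·2) − β²/(2·4) + const.
Setting the derivative to zero: Σxᵢ(yᵢ − βxᵢ)/2 − β/4 = 0, so β = Σxᵢyᵢ / (Σxᵢ² + σ²/τ²).
Σxᵢyᵢ = 2·2 + 4·4 + 1·4 + 5·4 = 44; Σxᵢ² = 46; σ²/τ² = 0.5.
β̂_MAP = 44 / (46 + 0.5) = 44/46.5 ≈ 0.946.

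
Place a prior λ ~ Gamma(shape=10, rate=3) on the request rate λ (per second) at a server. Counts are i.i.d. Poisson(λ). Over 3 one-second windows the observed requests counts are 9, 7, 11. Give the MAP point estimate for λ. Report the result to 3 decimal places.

λ̂_MAP = 6.000

Σxᵢ = 9+7+11 = 27, with n = 3.
Posterior ∝ λ^9e^(−3λ) · λ^27e^(−3λ) = λ^36e^(−6λ), i.e. Gamma(shape=37, rate=6).
The mode of a Gamma(a, b) with a ≥ 1 (shape–rate) is (a−1)/b = 36/6 ≈ 6.000.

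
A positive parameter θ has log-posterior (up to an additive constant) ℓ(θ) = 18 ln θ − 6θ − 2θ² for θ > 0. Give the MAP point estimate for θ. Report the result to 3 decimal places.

θ̂_MAP = 1.500

ℓ'(θ) = 18/θ − 6 − 4θ. Setting this to zero and multiplying by θ: 4θ² + 6θ − 18 = 0.
θ = (−6 + √(6² + 4·4·18)) / (2·4) = (−6 + √324) / 8 = (−6 + 18)/8 = 3/2.
ℓ''(θ) = −18/θ² − 4 < 0, confirming a maximum.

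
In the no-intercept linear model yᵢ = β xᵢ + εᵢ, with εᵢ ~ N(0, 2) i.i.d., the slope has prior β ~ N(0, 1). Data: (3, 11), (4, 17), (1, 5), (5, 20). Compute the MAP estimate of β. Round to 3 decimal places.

log p(β | y) = −Σ(yᵢ − βxᵢ)²/(2·2) − β²/(2·1) + const.
Setting the derivative to zero: Σxᵢ(yᵢ − βxᵢ)/2 − β/1 = 0, so β = Σxᵢyᵢ / (Σxᵢ² + σ²/τ²).
Σxᵢyᵢ = 3·11 + 4·17 + 1·5 + 5·20 = 206; Σxᵢ² = 51; σ²/τ² = 2.
β̂_MAP = 206 / (51 + 2) = 206/53 ≈ 3.887.

β̂_MAP = 3.887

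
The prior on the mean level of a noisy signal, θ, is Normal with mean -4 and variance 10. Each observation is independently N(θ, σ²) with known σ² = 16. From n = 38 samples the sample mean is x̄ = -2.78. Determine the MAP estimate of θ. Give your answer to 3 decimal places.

θ̂_MAP = -2.829

n = 38, x̄ = -2.78.
For a Normal prior and Normal likelihood with known variance, the posterior is Normal; its mode equals its mean, the precision-weighted average.
Prior precision 1/σ₀² = 1/10 = 0.1; data precision n/σ² = 38/16 = 2.375.
θ̂ = (0.1·(-4) + 2.375·(-2.78)) / (0.1 + 2.375) = (-7.0025)/2.475 = -2801/990 ≈ -2.829.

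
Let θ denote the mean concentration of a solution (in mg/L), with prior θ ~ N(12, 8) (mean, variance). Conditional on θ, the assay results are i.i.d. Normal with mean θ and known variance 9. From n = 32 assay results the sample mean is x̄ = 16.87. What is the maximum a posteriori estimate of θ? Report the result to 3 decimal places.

n = 32, x̄ = 16.87.
For a Normal prior and Normal likelihood with known variance, the posterior is Normal; its mode equals its mean, the precision-weighted average.
Prior precision 1/σ₀² = 1/8 = 0.125; data precision n/σ² = 32/9.
θ̂ = (0.125·12 + (32/9)·16.87) / (0.125 + 32/9) = (27667/450)/(265/72) = 110668/6625 ≈ 16.705.

θ̂_MAP = 16.705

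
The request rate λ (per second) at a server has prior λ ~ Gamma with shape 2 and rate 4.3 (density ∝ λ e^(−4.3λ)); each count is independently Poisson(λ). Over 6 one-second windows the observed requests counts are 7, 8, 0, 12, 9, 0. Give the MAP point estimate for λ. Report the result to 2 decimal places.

Σxᵢ = 7+8+0+12+9+0 = 36, with n = 6.
Posterior ∝ λe^(−4.3λ) · λ^36e^(−6λ) = λ^37e^(−10.3λ), i.e. Gamma(shape=38, rate=10.3).
The mode of a Gamma(a, b) with a ≥ 1 (shape–rate) is (a−1)/b = 37/10.3 ≈ 3.59.

λ̂_MAP = 3.59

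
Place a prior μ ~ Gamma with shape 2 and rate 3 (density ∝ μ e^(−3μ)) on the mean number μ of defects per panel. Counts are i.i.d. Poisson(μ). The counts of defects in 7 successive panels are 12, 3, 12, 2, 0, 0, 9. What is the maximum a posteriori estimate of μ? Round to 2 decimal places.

μ̂_MAP = 3.90

Σxᵢ = 12+3+12+2+0+0+9 = 38, with n = 7.
Posterior ∝ μe^(−3μ) · μ^38e^(−7μ) = μ^39e^(−10μ), i.e. Gamma(shape=40, rate=10).
The mode of a Gamma(a, b) with a ≥ 1 (shape–rate) is (a−1)/b = 39/10 ≈ 3.90.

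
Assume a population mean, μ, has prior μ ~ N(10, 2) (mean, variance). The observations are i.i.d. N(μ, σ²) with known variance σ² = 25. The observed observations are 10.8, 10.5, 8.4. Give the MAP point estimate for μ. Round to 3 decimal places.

μ̂_MAP = 9.981

n = 3; x̄ = (10.8 + 10.5 + 8.4)/3 = 29.7/3 = 9.9.
For a Normal prior and Normal likelihood with known variance, the posterior is Normal; its mode equals its mean, the precision-weighted average.
Prior precision 1/σ₀² = 1/2 = 0.5; data precision n/σ² = 3/25 = 0.12.
μ̂ = (0.5·10 + 0.12·9.9) / (0.5 + 0.12) = 6.188/0.62 = 1547/155 ≈ 9.981.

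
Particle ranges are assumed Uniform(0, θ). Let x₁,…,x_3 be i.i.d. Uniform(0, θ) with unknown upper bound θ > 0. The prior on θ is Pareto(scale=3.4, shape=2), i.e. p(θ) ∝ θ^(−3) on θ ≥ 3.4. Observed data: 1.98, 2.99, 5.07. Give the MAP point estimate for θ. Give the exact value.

The Uniform(0, θ) likelihood is θ^(−n) for θ ≥ max(xᵢ), zero otherwise. Here max(xᵢ) = 5.07.
Posterior ∝ θ^(−3) · θ^(−3) = θ^(−6) on θ ≥ max(3.4, 5.07) = 5.07.
This density is strictly decreasing in θ, so the posterior mode lies at the lower boundary of the support.

θ̂_MAP = 5.07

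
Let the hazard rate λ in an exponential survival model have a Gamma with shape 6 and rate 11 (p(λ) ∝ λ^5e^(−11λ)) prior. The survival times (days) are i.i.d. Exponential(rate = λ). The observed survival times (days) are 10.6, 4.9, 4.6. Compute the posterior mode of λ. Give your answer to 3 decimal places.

The Exponential(rate=λ) likelihood is ∝ λ^n e^(−λΣtᵢ). Here n = 3 and Σtᵢ = 10.6 + 4.9 + 4.6 = 20.1.
Posterior ∝ λ^5e^(−11λ) · λ^3e^(−20.1λ) = λ^8e^(−31.1λ), i.e. Gamma(9, 31.1).
Mode = (a−1)/b = 8/31.1 ≈ 0.257.

λ̂_MAP = 0.257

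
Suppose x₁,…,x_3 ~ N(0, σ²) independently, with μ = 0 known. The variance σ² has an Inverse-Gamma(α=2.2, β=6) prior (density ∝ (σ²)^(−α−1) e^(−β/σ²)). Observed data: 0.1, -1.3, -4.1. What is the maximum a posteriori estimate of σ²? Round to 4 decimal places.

σ̂²_MAP = 3.2457

Sum of squared deviations about the known mean: SS = (0.1−0)² + (-1.3−0)² + (-4.1−0)² = 18.51.
The Normal likelihood contributes (σ²)^(−n/2) exp(−SS/(2σ²)), so the posterior is Inverse-Gamma(α + n/2, β + SS/2) = Inverse-Gamma(3.7, 15.255).
The mode of Inverse-Gamma(a, b) is b/(a+1) = 15.255/4.7 ≈ 3.2457.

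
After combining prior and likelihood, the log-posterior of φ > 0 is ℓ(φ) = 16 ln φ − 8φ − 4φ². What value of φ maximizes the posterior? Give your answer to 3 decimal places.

φ̂_MAP = 1.000

ℓ'(φ) = 16/φ − 8 − 8φ. Setting this to zero and multiplying by φ: 8φ² + 8φ − 16 = 0.
φ = (−8 + √(8² + 4·8·16)) / (2·8) = (−8 + √576) / 16 = (−8 + 24)/16 = 1.
ℓ''(φ) = −16/φ² − 8 < 0, confirming a maximum.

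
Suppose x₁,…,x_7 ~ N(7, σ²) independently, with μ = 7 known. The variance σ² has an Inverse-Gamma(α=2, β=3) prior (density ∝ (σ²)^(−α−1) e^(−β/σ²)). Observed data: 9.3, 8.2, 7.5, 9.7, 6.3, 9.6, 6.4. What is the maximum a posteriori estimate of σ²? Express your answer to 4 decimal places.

σ̂²_MAP = 2.1446

Sum of squared deviations about the known mean: SS = (9.3−7)² + (8.2−7)² + (7.5−7)² + (9.7−7)² + (6.3−7)² + (9.6−7)² + (6.4−7)² = 21.88.
The Normal likelihood contributes (σ²)^(−n/2) exp(−SS/(2σ²)), so the posterior is Inverse-Gamma(α + n/2, β + SS/2) = Inverse-Gamma(5.5, 13.94).
The mode of Inverse-Gamma(a, b) is b/(a+1) = 13.94/6.5 ≈ 2.1446.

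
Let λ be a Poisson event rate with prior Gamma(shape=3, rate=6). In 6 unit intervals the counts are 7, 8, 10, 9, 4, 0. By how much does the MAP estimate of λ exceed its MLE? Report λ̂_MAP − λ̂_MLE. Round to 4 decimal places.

Σxᵢ = 38. Posterior is Gamma(41, 12); MAP = (41−1)/12 = 40/12 ≈ 3.33333.
MLE = x̄ = 38/6 ≈ 6.33333.
Difference = 40/12 − 38/6 = -3 ≈ -3.0000.

MAP − MLE = -3.0000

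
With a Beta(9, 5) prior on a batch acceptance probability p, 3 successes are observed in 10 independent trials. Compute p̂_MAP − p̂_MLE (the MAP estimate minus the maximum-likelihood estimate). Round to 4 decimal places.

Posterior is Beta(12, 12); MAP = (12−1)/(24−2) = 11/22 ≈ 0.50000.
MLE ignores the prior: p̂_MLE = k/n = 3/10 ≈ 0.30000.
Difference = 11/22 − 3/10 = 1/5 ≈ 0.2000.

MAP − MLE = 0.2000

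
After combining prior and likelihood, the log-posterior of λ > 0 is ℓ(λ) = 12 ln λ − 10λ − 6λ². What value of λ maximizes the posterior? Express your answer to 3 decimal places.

ℓ'(λ) = 12/λ − 10 − 12λ. Setting this to zero and multiplying by λ: 12λ² + 10λ − 12 = 0.
λ = (−10 + √(10² + 4·12·12)) / (2·12) = (−10 + √676) / 24 = (−10 + 26)/24 = 2/3.
ℓ''(λ) = −12/λ² − 12 < 0, confirming a maximum.

λ̂_MAP = 0.667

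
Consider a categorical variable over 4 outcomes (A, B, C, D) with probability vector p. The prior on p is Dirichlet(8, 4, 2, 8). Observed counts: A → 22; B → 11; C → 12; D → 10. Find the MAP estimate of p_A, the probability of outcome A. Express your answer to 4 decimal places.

MAP estimate of p_A = 0.3973

The posterior is Dirichlet(αᵢ + nᵢ) = Dirichlet(30, 15, 14, 18).
For a Dirichlet(a₁,…,a_K) with all aᵢ > 1, the mode has j-th component (aⱼ − 1)/(Σaᵢ − K).
Here Σaᵢ = 77 and K = 4, so p_A = (30 − 1)/(77 − 4) = 29/73 ≈ 0.3973.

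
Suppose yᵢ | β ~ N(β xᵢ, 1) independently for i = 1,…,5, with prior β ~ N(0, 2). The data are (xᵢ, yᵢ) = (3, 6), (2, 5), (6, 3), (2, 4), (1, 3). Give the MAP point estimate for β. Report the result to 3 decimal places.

log p(β | y) = −Σ(yᵢ − βxᵢ)²/(2·1) − β²/(2·2) + const.
Setting the derivative to zero: Σxᵢ(yᵢ − βxᵢ)/1 − β/2 = 0, so β = Σxᵢyᵢ / (Σxᵢ² + σ²/τ²).
Σxᵢyᵢ = 3·6 + 2·5 + 6·3 + 2·4 + 1·3 = 57; Σxᵢ² = 54; σ²/τ² = 0.5.
β̂_MAP = 57 / (54 + 0.5) = 57/54.5 ≈ 1.046.

β̂_MAP = 1.046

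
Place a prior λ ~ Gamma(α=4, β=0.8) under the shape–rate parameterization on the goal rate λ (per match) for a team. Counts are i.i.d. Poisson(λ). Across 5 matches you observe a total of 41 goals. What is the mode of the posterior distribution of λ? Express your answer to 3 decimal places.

Σxᵢ = 41, n = 5.
Posterior ∝ λ^3e^(−0.8λ) · λ^41e^(−5λ) = λ^44e^(−5.8λ), i.e. Gamma(shape=45, rate=5.8).
The mode of a Gamma(a, b) with a ≥ 1 (shape–rate) is (a−1)/b = 44/5.8 ≈ 7.586.

λ̂_MAP = 7.586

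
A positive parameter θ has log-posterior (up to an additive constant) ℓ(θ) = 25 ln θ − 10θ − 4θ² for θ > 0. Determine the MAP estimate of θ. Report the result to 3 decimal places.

ℓ'(θ) = 25/θ − 10 − 8θ. Setting this to zero and multiplying by θ: 8θ² + 10θ − 25 = 0.
θ = (−10 + √(10² + 4·8·25)) / (2·8) = (−10 + √900) / 16 = (−10 + 30)/16 = 5/4.
ℓ''(θ) = −25/θ² − 8 < 0, confirming a maximum.

θ̂_MAP = 1.250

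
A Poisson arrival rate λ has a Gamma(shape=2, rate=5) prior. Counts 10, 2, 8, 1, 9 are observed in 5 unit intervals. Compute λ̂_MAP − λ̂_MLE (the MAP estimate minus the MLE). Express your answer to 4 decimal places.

MAP − MLE = -2.9000

Σxᵢ = 30. Posterior is Gamma(32, 10); MAP = (32−1)/10 = 31/10 ≈ 3.10000.
MLE = x̄ = 30/5 ≈ 6.00000.
Difference = 31/10 − 30/5 = -29/10 ≈ -2.9000.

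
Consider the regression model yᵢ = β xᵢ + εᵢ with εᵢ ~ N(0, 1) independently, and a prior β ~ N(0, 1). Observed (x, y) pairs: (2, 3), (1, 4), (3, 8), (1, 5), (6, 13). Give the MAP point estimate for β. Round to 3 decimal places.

log p(β | y) = −Σ(yᵢ − βxᵢ)²/(2·1) − β²/(2·1) + const.
Setting the derivative to zero: Σxᵢ(yᵢ − βxᵢ)/1 − β/1 = 0, so β = Σxᵢyᵢ / (Σxᵢ² + σ²/τ²).
Σxᵢyᵢ = 2·3 + 1·4 + 3·8 + 1·5 + 6·13 = 117; Σxᵢ² = 51; σ²/τ² = 1.
β̂_MAP = 117 / (51 + 1) = 117/52 ≈ 2.250.

β̂_MAP = 2.250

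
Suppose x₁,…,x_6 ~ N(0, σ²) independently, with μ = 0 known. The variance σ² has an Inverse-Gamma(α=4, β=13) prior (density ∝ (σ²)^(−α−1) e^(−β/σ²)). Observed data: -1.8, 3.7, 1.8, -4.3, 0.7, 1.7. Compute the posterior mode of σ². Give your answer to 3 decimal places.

σ̂²_MAP = 4.253

Sum of squared deviations about the known mean: SS = (-1.8−0)² + (3.7−0)² + (1.8−0)² + (-4.3−0)² + (0.7−0)² + (1.7−0)² = 42.04.
The Normal likelihood contributes (σ²)^(−n/2) exp(−SS/(2σ²)), so the posterior is Inverse-Gamma(α + n/2, β + SS/2) = Inverse-Gamma(7, 34.02).
The mode of Inverse-Gamma(a, b) is b/(a+1) = 34.02/8 ≈ 4.253.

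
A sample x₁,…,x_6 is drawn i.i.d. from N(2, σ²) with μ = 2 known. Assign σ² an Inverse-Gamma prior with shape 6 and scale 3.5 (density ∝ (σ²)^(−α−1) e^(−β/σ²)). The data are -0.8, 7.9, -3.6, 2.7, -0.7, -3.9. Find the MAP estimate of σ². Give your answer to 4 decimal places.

Sum of squared deviations about the known mean: SS = (-0.8−2)² + (7.9−2)² + (-3.6−2)² + (2.7−2)² + (-0.7−2)² + (-3.9−2)² = 116.6.
The Normal likelihood contributes (σ²)^(−n/2) exp(−SS/(2σ²)), so the posterior is Inverse-Gamma(α + n/2, β + SS/2) = Inverse-Gamma(9, 61.8).
The mode of Inverse-Gamma(a, b) is b/(a+1) = 61.8/10 ≈ 6.1800.

σ̂²_MAP = 6.1800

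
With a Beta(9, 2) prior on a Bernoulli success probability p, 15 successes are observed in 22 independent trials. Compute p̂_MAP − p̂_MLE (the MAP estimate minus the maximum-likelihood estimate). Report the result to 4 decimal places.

MAP − MLE = 0.0601

Posterior is Beta(24, 9); MAP = (24−1)/(33−2) = 23/31 ≈ 0.74194.
MLE ignores the prior: p̂_MLE = k/n = 15/22 ≈ 0.68182.
Difference = 23/31 − 15/22 = 41/682 ≈ 0.0601.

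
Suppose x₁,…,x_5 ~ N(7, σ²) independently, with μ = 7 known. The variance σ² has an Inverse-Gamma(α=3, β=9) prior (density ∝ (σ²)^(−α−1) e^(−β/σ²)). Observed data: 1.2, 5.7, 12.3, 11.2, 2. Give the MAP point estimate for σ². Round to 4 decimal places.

σ̂²_MAP = 9.5431

Sum of squared deviations about the known mean: SS = (1.2−7)² + (5.7−7)² + (12.3−7)² + (11.2−7)² + (2−7)² = 106.06.
The Normal likelihood contributes (σ²)^(−n/2) exp(−SS/(2σ²)), so the posterior is Inverse-Gamma(α + n/2, β + SS/2) = Inverse-Gamma(5.5, 62.03).
The mode of Inverse-Gamma(a, b) is b/(a+1) = 62.03/6.5 ≈ 9.5431.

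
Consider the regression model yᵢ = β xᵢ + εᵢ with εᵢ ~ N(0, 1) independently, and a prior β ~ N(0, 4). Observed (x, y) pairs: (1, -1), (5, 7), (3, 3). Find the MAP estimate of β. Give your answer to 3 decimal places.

log p(β | y) = −Σ(yᵢ − βxᵢ)²/(2·1) − β²/(2·4) + const.
Setting the derivative to zero: Σxᵢ(yᵢ − βxᵢ)/1 − β/4 = 0, so β = Σxᵢyᵢ / (Σxᵢ² + σ²/τ²).
Σxᵢyᵢ = 1·(-1) + 5·7 + 3·3 = 43; Σxᵢ² = 35; σ²/τ² = 0.25.
β̂_MAP = 43 / (35 + 0.25) = 43/35.25 ≈ 1.220.

β̂_MAP = 1.220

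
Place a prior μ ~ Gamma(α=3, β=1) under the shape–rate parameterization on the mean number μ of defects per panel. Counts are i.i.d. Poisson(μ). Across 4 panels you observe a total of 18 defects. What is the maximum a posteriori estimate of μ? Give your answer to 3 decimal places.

μ̂_MAP = 4.000

Σxᵢ = 18, n = 4.
Posterior ∝ μ^2e^(−1μ) · μ^18e^(−4μ) = μ^20e^(−5μ), i.e. Gamma(shape=21, rate=5).
The mode of a Gamma(a, b) with a ≥ 1 (shape–rate) is (a−1)/b = 20/5 ≈ 4.000.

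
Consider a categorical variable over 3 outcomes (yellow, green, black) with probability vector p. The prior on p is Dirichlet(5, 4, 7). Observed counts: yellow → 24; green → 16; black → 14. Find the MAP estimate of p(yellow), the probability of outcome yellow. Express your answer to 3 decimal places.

The posterior is Dirichlet(αᵢ + nᵢ) = Dirichlet(29, 20, 21).
For a Dirichlet(a₁,…,a_K) with all aᵢ > 1, the mode has j-th component (aⱼ − 1)/(Σaᵢ − K).
Here Σaᵢ = 70 and K = 3, so p(yellow) = (29 − 1)/(70 − 3) = 28/67 ≈ 0.418.

MAP estimate of p(yellow) = 0.418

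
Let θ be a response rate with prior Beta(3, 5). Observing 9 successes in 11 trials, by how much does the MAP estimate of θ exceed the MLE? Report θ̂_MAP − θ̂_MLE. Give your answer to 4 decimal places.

Posterior is Beta(12, 7); MAP = (12−1)/(19−2) = 11/17 ≈ 0.64706.
MLE ignores the prior: θ̂_MLE = k/n = 9/11 ≈ 0.81818.
Difference = 11/17 − 9/11 = -32/187 ≈ -0.1711.

MAP − MLE = -0.1711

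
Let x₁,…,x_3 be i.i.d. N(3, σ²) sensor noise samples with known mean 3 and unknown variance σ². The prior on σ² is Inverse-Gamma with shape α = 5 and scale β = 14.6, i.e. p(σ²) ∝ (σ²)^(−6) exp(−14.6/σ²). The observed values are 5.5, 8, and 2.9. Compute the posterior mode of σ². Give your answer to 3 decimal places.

Sum of squared deviations about the known mean: SS = (5.5−3)² + (8−3)² + (2.9−3)² = 31.26.
The Normal likelihood contributes (σ²)^(−n/2) exp(−SS/(2σ²)), so the posterior is Inverse-Gamma(α + n/2, β + SS/2) = Inverse-Gamma(6.5, 30.23).
The mode of Inverse-Gamma(a, b) is b/(a+1) = 30.23/7.5 ≈ 4.031.

σ̂²_MAP = 4.031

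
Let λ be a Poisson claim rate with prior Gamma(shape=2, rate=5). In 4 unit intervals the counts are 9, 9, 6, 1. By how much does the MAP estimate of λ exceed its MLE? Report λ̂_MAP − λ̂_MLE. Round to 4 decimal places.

Σxᵢ = 25. Posterior is Gamma(27, 9); MAP = (27−1)/9 = 26/9 ≈ 2.88889.
MLE = x̄ = 25/4 ≈ 6.25000.
Difference = 26/9 − 25/4 = -121/36 ≈ -3.3611.

MAP − MLE = -3.3611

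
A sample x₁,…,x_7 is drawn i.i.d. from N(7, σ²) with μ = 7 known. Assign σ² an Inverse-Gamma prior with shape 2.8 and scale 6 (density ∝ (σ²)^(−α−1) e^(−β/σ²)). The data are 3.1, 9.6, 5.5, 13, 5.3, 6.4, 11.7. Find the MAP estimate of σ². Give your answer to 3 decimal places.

Sum of squared deviations about the known mean: SS = (3.1−7)² + (9.6−7)² + (5.5−7)² + (13−7)² + (5.3−7)² + (6.4−7)² + (11.7−7)² = 85.56.
The Normal likelihood contributes (σ²)^(−n/2) exp(−SS/(2σ²)), so the posterior is Inverse-Gamma(α + n/2, β + SS/2) = Inverse-Gamma(6.3, 48.78).
The mode of Inverse-Gamma(a, b) is b/(a+1) = 48.78/7.3 ≈ 6.682.

σ̂²_MAP = 6.682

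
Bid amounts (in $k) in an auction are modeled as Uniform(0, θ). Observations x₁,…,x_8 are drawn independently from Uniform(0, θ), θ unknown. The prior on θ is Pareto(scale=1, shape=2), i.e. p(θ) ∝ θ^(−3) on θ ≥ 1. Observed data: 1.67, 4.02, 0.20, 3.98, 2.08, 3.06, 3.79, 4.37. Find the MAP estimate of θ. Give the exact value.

The Uniform(0, θ) likelihood is θ^(−n) for θ ≥ max(xᵢ), zero otherwise. Here max(xᵢ) = 4.37.
Posterior ∝ θ^(−3) · θ^(−8) = θ^(−11) on θ ≥ max(1, 4.37) = 4.37.
This density is strictly decreasing in θ, so the posterior mode lies at the lower boundary of the support.

θ̂_MAP = 4.37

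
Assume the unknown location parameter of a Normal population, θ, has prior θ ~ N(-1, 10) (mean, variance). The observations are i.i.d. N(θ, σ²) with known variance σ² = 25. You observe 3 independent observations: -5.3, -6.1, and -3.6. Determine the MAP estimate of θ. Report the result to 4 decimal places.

n = 3; x̄ = ((-5.3) + (-6.1) + (-3.6))/3 = -15/3 = -5.
For a Normal prior and Normal likelihood with known variance, the posterior is Normal; its mode equals its mean, the precision-weighted average.
Prior precision 1/σ₀² = 1/10 = 0.1; data precision n/σ² = 3/25 = 0.12.
θ̂ = (0.1·(-1) + 0.12·(-5)) / (0.1 + 0.12) = (-0.7)/0.22 = -35/11 ≈ -3.1818.

θ̂_MAP = -3.1818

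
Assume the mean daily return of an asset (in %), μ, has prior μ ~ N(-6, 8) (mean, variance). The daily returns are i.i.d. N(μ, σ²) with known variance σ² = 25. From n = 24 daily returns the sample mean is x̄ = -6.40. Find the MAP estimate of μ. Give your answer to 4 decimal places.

n = 24, x̄ = -6.40.
For a Normal prior and Normal likelihood with known variance, the posterior is Normal; its mode equals its mean, the precision-weighted average.
Prior precision 1/σ₀² = 1/8 = 0.125; data precision n/σ² = 24/25 = 0.96.
μ̂ = (0.125·(-6) + 0.96·(-6.4)) / (0.125 + 0.96) = (-6.894)/1.085 = -6894/1085 ≈ -6.3539.

μ̂_MAP = -6.3539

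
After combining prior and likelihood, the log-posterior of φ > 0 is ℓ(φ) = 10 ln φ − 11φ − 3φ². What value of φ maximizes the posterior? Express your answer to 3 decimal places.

ℓ'(φ) = 10/φ − 11 − 6φ. Setting this to zero and multiplying by φ: 6φ² + 11φ − 10 = 0.
φ = (−11 + √(11² + 4·6·10)) / (2·6) = (−11 + √361) / 12 = (−11 + 19)/12 = 2/3.
ℓ''(φ) = −10/φ² − 6 < 0, confirming a maximum.

φ̂_MAP = 0.667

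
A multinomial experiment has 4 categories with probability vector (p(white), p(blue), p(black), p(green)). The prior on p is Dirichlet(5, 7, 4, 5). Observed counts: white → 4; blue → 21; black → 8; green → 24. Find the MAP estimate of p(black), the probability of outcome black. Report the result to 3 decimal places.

The posterior is Dirichlet(αᵢ + nᵢ) = Dirichlet(9, 28, 12, 29).
For a Dirichlet(a₁,…,a_K) with all aᵢ > 1, the mode has j-th component (aⱼ − 1)/(Σaᵢ − K).
Here Σaᵢ = 78 and K = 4, so p(black) = (12 − 1)/(78 − 4) = 11/74 ≈ 0.149.

MAP estimate of p(black) = 0.149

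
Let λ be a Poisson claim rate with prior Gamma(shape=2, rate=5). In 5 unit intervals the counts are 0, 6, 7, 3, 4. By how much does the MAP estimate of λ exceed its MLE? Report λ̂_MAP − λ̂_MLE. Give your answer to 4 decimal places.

MAP − MLE = -1.9000

Σxᵢ = 20. Posterior is Gamma(22, 10); MAP = (22−1)/10 = 21/10 ≈ 2.10000.
MLE = x̄ = 20/5 ≈ 4.00000.
Difference = 21/10 − 20/5 = -19/10 ≈ -1.9000.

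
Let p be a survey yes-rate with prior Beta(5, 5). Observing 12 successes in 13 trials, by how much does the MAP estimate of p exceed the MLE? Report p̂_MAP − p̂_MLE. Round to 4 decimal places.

Posterior is Beta(17, 6); MAP = (17−1)/(23−2) = 16/21 ≈ 0.76190.
MLE ignores the prior: p̂_MLE = k/n = 12/13 ≈ 0.92308.
Difference = 16/21 − 12/13 = -44/273 ≈ -0.1612.

MAP − MLE = -0.1612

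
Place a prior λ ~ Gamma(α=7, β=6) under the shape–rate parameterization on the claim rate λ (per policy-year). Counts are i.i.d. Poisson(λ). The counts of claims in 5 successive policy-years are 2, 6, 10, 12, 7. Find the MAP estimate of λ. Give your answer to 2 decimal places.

λ̂_MAP = 3.91

Σxᵢ = 2+6+10+12+7 = 37, with n = 5.
Posterior ∝ λ^6e^(−6λ) · λ^37e^(−5λ) = λ^43e^(−11λ), i.e. Gamma(shape=44, rate=11).
The mode of a Gamma(a, b) with a ≥ 1 (shape–rate) is (a−1)/b = 43/11 ≈ 3.91.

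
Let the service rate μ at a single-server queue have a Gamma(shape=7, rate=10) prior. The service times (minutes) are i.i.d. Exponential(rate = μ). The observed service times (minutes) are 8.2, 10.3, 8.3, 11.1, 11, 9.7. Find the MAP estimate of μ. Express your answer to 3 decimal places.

The Exponential(rate=μ) likelihood is ∝ μ^n e^(−μΣtᵢ). Here n = 6 and Σtᵢ = 8.2 + 10.3 + 8.3 + 11.1 + 11 + 9.7 = 58.6.
Posterior ∝ μ^6e^(−10μ) · μ^6e^(−58.6μ) = μ^12e^(−68.6μ), i.e. Gamma(13, 68.6).
Mode = (a−1)/b = 12/68.6 ≈ 0.175.

μ̂_MAP = 0.175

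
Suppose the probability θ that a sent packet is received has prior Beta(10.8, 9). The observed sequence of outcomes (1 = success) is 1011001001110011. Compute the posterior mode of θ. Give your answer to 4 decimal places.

θ̂_MAP = 0.5562

Prior: Beta(10.8, 9).
Data: 9 successes in 16 trials (from the sequence). The binomial likelihood contributes θ^9(1−θ)^7, so the posterior is Beta(10.8+9, 9+7) = Beta(19.8, 16).
For Beta(a, b) with a, b > 1 the mode is (a−1)/(a+b−2) = 18.8/33.8 ≈ 0.5562.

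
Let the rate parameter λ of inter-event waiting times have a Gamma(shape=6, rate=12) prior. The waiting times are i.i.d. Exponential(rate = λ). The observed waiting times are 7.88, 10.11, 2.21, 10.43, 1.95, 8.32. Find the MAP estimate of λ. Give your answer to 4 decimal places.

λ̂_MAP = 0.2079

The Exponential(rate=λ) likelihood is ∝ λ^n e^(−λΣtᵢ). Here n = 6 and Σtᵢ = 7.88 + 10.11 + 2.21 + 10.43 + 1.95 + 8.32 = 40.90.
Posterior ∝ λ^5e^(−12λ) · λ^6e^(−40.90λ) = λ^11e^(−52.90λ), i.e. Gamma(12, 52.90).
Mode = (a−1)/b = 11/52.90 ≈ 0.2079.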